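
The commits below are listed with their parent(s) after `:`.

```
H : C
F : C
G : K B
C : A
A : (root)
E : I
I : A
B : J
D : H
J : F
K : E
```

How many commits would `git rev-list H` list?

Walking parent pointers from H: reachable set = {A, C, H}.
That is 3 commits.

3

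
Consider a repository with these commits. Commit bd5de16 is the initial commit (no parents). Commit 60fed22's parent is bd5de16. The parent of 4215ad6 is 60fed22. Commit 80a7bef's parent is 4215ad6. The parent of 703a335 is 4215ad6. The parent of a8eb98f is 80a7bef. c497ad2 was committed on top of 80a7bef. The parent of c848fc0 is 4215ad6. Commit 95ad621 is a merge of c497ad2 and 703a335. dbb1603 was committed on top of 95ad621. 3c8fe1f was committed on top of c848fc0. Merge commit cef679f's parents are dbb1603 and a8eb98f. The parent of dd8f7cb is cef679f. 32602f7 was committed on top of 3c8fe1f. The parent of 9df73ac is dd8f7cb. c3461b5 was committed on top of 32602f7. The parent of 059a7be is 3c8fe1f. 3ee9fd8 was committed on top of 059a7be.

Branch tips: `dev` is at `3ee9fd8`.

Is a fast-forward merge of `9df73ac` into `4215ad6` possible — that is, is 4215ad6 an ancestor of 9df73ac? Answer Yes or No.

Yes

A fast-forward from 4215ad6 to 9df73ac is possible iff 4215ad6 is an ancestor of 9df73ac.
Ancestors of 9df73ac: {4215ad6, 60fed22, 703a335, 80a7bef, 95ad621, 9df73ac, a8eb98f, bd5de16, c497ad2, cef679f, dbb1603, dd8f7cb}.
4215ad6 is among them, so fast-forward is possible.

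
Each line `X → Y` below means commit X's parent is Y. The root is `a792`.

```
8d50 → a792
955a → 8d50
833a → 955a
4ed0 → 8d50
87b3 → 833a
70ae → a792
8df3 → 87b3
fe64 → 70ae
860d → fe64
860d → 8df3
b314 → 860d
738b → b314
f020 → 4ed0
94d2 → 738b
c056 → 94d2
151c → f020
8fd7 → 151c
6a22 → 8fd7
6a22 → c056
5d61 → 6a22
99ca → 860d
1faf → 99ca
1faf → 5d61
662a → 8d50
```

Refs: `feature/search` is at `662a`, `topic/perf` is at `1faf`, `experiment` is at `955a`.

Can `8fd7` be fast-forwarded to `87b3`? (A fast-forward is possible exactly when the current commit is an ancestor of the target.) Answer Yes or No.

A fast-forward from 8fd7 to 87b3 is possible iff 8fd7 is an ancestor of 87b3.
Ancestors of 87b3: {833a, 87b3, 8d50, 955a, a792}.
8fd7 is not among them, so fast-forward is not possible.

No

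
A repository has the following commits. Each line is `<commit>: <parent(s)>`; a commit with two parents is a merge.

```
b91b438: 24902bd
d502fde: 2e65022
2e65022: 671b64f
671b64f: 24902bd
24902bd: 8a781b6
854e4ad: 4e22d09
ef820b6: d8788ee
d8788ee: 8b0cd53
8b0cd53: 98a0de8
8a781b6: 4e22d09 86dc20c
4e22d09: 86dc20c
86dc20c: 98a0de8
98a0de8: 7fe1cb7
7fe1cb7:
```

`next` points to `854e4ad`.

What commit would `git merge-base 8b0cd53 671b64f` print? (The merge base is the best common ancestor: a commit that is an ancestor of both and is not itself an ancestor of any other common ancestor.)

98a0de8

Ancestors of 8b0cd53: {7fe1cb7, 8b0cd53, 98a0de8}.
Ancestors of 671b64f: {24902bd, 4e22d09, 671b64f, 7fe1cb7, 86dc20c, 8a781b6, 98a0de8}.
Common ancestors: {7fe1cb7, 98a0de8}.
Among these, 98a0de8 is not an ancestor of any other common ancestor — it is the merge base.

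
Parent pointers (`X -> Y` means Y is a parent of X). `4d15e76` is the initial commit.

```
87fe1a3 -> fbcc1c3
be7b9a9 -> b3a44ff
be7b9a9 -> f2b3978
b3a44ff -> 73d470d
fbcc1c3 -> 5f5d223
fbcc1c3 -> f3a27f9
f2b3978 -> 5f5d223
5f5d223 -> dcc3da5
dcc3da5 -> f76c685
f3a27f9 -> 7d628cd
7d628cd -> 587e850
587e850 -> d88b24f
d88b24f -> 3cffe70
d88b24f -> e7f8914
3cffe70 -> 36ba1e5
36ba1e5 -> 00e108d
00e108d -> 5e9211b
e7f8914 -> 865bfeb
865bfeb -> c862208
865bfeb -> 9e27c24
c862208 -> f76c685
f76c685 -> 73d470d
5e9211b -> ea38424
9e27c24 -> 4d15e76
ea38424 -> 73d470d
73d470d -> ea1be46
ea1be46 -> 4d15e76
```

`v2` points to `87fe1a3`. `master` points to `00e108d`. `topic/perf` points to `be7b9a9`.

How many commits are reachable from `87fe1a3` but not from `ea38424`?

Reachable from 87fe1a3: {00e108d, 36ba1e5, 3cffe70, 4d15e76, 587e850, 5e9211b, 5f5d223, 73d470d, 7d628cd, 865bfeb, 87fe1a3, 9e27c24, c862208, d88b24f, dcc3da5, e7f8914, ea1be46, ea38424, f3a27f9, f76c685, fbcc1c3}.
Reachable from ea38424: {4d15e76, 73d470d, ea1be46, ea38424}.
In 87fe1a3's history but not ea38424's: {00e108d, 36ba1e5, 3cffe70, 587e850, 5e9211b, 5f5d223, 7d628cd, 865bfeb, 87fe1a3, 9e27c24, c862208, d88b24f, dcc3da5, e7f8914, f3a27f9, f76c685, fbcc1c3} — 17 commits.

17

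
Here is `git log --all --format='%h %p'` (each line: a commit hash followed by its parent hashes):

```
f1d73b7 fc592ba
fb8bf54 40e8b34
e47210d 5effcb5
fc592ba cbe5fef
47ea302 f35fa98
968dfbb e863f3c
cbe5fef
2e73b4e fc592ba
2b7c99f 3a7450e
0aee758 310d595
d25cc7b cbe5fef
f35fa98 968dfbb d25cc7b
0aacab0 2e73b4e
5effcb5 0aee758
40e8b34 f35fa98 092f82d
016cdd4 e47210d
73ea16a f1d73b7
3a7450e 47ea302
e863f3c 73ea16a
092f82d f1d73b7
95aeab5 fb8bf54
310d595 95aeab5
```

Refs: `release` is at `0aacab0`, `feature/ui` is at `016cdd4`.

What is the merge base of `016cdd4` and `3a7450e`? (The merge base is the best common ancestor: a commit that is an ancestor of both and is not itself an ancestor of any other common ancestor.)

f35fa98

Ancestors of 016cdd4: {016cdd4, 092f82d, 0aee758, 310d595, 40e8b34, 5effcb5, 73ea16a, 95aeab5, 968dfbb, cbe5fef, d25cc7b, e47210d, e863f3c, f1d73b7, f35fa98, fb8bf54, fc592ba}.
Ancestors of 3a7450e: {3a7450e, 47ea302, 73ea16a, 968dfbb, cbe5fef, d25cc7b, e863f3c, f1d73b7, f35fa98, fc592ba}.
Common ancestors: {73ea16a, 968dfbb, cbe5fef, d25cc7b, e863f3c, f1d73b7, f35fa98, fc592ba}.
Among these, f35fa98 is not an ancestor of any other common ancestor — it is the merge base.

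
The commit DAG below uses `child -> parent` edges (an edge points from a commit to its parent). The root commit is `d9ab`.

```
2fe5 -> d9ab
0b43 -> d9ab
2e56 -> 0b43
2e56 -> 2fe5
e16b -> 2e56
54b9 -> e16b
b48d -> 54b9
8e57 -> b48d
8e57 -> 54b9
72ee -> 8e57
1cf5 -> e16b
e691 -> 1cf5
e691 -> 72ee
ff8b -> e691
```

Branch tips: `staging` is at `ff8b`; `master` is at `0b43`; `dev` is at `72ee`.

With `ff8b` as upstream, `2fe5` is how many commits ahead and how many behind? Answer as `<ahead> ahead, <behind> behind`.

Reachable from 2fe5: {2fe5, d9ab}.
Reachable from ff8b: {0b43, 1cf5, 2e56, 2fe5, 54b9, 72ee, 8e57, b48d, d9ab, e16b, e691, ff8b}.
Only in 2fe5's history (ahead): {} — 0.
Only in ff8b's history (behind): {0b43, 1cf5, 2e56, 54b9, 72ee, 8e57, b48d, e16b, e691, ff8b} — 10.

0 ahead, 10 behind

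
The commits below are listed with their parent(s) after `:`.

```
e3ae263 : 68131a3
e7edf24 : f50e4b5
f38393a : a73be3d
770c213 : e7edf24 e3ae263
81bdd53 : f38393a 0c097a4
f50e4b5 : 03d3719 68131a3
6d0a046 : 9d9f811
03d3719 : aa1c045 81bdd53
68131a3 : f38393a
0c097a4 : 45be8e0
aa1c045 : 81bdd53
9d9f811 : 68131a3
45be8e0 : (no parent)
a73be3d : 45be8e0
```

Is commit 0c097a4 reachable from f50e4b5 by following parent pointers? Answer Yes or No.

Yes

Ancestors of f50e4b5 (commits reachable by following parents): {03d3719, 0c097a4, 45be8e0, 68131a3, 81bdd53, a73be3d, aa1c045, f38393a, f50e4b5}.
0c097a4 is in that set, so it is an ancestor of f50e4b5.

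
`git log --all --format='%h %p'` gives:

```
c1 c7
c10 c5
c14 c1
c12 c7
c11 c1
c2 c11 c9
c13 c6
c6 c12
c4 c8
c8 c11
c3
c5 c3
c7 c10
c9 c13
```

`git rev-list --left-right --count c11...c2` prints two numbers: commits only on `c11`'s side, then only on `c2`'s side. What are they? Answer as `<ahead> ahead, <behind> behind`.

0 ahead, 5 behind

Reachable from c11: {c1, c10, c11, c3, c5, c7}.
Reachable from c2: {c1, c10, c11, c12, c13, c2, c3, c5, c6, c7, c9}.
Only in c11's history (ahead): {} — 0.
Only in c2's history (behind): {c12, c13, c2, c6, c9} — 5.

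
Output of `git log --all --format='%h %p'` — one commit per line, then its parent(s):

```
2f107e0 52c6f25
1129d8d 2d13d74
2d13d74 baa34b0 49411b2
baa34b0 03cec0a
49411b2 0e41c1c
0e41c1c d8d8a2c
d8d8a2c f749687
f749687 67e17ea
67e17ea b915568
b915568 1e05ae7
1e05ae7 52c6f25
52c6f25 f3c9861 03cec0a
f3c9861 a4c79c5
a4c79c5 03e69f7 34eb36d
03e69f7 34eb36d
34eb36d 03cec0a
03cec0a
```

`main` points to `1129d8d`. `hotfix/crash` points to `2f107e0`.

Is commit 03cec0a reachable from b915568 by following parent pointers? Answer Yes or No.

Ancestors of b915568 (commits reachable by following parents): {03cec0a, 03e69f7, 1e05ae7, 34eb36d, 52c6f25, a4c79c5, b915568, f3c9861}.
03cec0a is in that set, so it is an ancestor of b915568.

Yes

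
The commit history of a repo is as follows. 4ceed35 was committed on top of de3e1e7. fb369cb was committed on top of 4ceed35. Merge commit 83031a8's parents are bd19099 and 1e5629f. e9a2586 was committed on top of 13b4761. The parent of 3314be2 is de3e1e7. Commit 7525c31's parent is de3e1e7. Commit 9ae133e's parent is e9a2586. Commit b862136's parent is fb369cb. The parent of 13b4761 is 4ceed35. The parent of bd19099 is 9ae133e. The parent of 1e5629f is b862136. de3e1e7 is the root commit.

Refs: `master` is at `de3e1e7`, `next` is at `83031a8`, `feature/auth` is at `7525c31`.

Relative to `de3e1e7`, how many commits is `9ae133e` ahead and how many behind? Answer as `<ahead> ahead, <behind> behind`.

Reachable from 9ae133e: {13b4761, 4ceed35, 9ae133e, de3e1e7, e9a2586}.
Reachable from de3e1e7: {de3e1e7}.
Only in 9ae133e's history (ahead): {13b4761, 4ceed35, 9ae133e, e9a2586} — 4.
Only in de3e1e7's history (behind): {} — 0.

4 ahead, 0 behind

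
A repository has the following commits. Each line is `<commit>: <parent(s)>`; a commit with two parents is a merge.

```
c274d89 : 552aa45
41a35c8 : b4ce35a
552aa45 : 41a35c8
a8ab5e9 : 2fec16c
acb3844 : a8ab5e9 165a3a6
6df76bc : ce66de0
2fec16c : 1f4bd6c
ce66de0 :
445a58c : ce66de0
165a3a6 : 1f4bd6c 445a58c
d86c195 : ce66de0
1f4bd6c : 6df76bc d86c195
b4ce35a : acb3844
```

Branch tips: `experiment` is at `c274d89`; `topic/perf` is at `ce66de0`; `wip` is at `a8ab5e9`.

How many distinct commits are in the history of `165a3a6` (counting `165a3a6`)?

6

Walking parent pointers from 165a3a6: reachable set = {165a3a6, 1f4bd6c, 445a58c, 6df76bc, ce66de0, d86c195}.
That is 6 commits.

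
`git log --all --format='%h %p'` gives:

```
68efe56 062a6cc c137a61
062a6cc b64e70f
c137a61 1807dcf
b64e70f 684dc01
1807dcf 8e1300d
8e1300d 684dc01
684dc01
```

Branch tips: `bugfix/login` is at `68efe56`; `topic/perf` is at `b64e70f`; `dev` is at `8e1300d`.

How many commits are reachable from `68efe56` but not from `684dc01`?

Reachable from 68efe56: {062a6cc, 1807dcf, 684dc01, 68efe56, 8e1300d, b64e70f, c137a61}.
Reachable from 684dc01: {684dc01}.
In 68efe56's history but not 684dc01's: {062a6cc, 1807dcf, 68efe56, 8e1300d, b64e70f, c137a61} — 6 commits.

6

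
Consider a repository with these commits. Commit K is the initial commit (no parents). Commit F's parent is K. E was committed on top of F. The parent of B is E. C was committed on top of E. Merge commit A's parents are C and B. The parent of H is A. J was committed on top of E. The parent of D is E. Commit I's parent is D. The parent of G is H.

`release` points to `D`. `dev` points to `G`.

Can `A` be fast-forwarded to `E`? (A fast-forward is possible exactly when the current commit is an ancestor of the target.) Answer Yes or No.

No

A fast-forward from A to E is possible iff A is an ancestor of E.
Ancestors of E: {E, F, K}.
A is not among them, so fast-forward is not possible.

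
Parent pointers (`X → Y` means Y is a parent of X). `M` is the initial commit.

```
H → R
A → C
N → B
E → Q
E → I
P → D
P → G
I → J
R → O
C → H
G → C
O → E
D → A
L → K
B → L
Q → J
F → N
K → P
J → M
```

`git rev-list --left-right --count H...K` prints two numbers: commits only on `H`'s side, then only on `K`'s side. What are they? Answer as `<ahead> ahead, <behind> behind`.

0 ahead, 6 behind

Reachable from H: {E, H, I, J, M, O, Q, R}.
Reachable from K: {A, C, D, E, G, H, I, J, K, M, O, P, Q, R}.
Only in H's history (ahead): {} — 0.
Only in K's history (behind): {A, C, D, G, K, P} — 6.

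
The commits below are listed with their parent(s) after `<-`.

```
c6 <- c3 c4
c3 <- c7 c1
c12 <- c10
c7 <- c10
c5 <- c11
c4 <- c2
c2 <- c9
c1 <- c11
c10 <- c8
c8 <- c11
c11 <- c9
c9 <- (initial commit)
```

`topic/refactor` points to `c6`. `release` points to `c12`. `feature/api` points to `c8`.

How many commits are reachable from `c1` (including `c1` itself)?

3

Walking parent pointers from c1: reachable set = {c1, c11, c9}.
That is 3 commits.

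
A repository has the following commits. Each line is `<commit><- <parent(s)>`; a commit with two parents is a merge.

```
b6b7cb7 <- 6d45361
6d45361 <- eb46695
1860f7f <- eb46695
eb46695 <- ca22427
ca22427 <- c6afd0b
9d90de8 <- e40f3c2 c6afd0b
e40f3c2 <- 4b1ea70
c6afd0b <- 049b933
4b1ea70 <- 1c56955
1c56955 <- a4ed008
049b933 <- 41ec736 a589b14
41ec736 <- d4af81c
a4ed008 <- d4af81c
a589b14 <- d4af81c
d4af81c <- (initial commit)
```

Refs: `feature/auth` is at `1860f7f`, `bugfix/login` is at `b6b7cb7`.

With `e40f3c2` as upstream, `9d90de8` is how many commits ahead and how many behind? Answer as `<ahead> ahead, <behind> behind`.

Reachable from 9d90de8: {049b933, 1c56955, 41ec736, 4b1ea70, 9d90de8, a4ed008, a589b14, c6afd0b, d4af81c, e40f3c2}.
Reachable from e40f3c2: {1c56955, 4b1ea70, a4ed008, d4af81c, e40f3c2}.
Only in 9d90de8's history (ahead): {049b933, 41ec736, 9d90de8, a589b14, c6afd0b} — 5.
Only in e40f3c2's history (behind): {} — 0.

5 ahead, 0 behind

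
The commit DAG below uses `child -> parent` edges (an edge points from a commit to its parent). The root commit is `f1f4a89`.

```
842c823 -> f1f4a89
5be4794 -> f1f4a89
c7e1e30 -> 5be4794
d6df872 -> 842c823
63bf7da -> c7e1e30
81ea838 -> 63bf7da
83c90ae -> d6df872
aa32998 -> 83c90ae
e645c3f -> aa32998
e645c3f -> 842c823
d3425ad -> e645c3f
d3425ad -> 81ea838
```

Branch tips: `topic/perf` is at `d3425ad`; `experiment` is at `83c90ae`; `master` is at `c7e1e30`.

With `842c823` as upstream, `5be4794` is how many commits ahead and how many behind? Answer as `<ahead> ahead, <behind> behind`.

1 ahead, 1 behind

Reachable from 5be4794: {5be4794, f1f4a89}.
Reachable from 842c823: {842c823, f1f4a89}.
Only in 5be4794's history (ahead): {5be4794} — 1.
Only in 842c823's history (behind): {842c823} — 1.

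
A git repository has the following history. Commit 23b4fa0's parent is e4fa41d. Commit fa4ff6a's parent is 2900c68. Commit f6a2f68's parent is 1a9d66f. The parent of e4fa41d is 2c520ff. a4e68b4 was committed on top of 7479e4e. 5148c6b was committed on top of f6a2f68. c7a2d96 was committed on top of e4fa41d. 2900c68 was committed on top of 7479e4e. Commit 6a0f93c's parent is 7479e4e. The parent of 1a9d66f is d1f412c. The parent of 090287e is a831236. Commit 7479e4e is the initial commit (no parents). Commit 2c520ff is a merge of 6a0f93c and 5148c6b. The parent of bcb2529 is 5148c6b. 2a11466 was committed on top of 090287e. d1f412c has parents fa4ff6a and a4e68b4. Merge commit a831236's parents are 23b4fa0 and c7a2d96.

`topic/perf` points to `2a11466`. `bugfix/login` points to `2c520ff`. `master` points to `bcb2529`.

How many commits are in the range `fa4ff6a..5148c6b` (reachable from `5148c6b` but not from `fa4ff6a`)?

5

Reachable from 5148c6b: {1a9d66f, 2900c68, 5148c6b, 7479e4e, a4e68b4, d1f412c, f6a2f68, fa4ff6a}.
Reachable from fa4ff6a: {2900c68, 7479e4e, fa4ff6a}.
In 5148c6b's history but not fa4ff6a's: {1a9d66f, 5148c6b, a4e68b4, d1f412c, f6a2f68} — 5 commits.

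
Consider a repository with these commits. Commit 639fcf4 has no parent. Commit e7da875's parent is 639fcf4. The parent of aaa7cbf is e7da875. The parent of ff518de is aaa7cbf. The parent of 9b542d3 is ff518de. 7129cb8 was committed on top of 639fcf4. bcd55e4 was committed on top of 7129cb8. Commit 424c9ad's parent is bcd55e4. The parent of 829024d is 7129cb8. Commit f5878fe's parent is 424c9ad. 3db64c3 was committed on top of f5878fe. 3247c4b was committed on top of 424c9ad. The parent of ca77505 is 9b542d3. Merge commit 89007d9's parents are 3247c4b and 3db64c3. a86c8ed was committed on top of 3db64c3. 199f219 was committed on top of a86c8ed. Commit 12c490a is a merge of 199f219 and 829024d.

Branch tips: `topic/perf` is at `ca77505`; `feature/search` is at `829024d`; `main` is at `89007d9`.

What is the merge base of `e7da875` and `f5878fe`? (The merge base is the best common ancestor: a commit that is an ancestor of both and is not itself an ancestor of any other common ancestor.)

639fcf4

Ancestors of e7da875: {639fcf4, e7da875}.
Ancestors of f5878fe: {424c9ad, 639fcf4, 7129cb8, bcd55e4, f5878fe}.
Common ancestors: {639fcf4}.
The only common ancestor is 639fcf4, so it is the merge base.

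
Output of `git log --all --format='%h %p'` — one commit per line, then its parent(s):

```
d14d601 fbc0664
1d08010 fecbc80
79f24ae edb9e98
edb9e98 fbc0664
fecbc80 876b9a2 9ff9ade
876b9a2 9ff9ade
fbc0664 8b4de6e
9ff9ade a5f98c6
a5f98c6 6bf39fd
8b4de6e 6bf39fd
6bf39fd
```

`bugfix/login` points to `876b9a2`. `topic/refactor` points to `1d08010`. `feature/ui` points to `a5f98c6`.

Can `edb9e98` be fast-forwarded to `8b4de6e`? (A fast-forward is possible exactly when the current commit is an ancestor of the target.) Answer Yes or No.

No

A fast-forward from edb9e98 to 8b4de6e is possible iff edb9e98 is an ancestor of 8b4de6e.
Ancestors of 8b4de6e: {6bf39fd, 8b4de6e}.
edb9e98 is not among them, so fast-forward is not possible.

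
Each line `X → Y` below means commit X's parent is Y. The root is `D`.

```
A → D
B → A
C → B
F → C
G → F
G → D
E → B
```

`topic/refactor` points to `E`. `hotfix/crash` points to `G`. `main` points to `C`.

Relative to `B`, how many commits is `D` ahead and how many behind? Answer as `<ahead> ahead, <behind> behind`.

0 ahead, 2 behind

Reachable from D: {D}.
Reachable from B: {A, B, D}.
Only in D's history (ahead): {} — 0.
Only in B's history (behind): {A, B} — 2.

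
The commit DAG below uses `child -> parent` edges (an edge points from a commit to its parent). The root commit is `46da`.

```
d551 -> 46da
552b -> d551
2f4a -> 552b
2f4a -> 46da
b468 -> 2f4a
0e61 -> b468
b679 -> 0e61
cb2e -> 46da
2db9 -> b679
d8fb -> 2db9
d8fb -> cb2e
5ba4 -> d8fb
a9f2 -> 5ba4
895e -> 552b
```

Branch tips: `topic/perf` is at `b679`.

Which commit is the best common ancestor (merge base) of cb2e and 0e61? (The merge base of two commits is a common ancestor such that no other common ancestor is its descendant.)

46da

Ancestors of cb2e: {46da, cb2e}.
Ancestors of 0e61: {0e61, 2f4a, 46da, 552b, b468, d551}.
Common ancestors: {46da}.
The only common ancestor is 46da, so it is the merge base.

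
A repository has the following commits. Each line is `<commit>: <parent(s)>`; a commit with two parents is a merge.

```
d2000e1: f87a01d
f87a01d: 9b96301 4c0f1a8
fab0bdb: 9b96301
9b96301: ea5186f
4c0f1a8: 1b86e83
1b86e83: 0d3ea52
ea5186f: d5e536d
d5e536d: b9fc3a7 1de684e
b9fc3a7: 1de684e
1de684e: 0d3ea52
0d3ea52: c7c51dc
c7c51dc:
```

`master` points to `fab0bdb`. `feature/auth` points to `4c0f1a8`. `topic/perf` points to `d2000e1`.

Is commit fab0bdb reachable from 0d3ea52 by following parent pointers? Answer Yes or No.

Ancestors of 0d3ea52: {0d3ea52, c7c51dc}.
fab0bdb is not in that set, so it is not an ancestor of 0d3ea52.

No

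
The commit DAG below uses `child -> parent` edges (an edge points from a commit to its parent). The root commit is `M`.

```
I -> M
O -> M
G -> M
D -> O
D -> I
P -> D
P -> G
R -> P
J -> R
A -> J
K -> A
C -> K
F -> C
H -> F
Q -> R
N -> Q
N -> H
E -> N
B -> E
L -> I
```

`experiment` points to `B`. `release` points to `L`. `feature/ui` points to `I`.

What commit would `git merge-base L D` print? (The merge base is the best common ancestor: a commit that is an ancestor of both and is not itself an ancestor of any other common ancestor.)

Ancestors of L: {I, L, M}.
Ancestors of D: {D, I, M, O}.
Common ancestors: {I, M}.
Among these, I is not an ancestor of any other common ancestor — it is the merge base.

I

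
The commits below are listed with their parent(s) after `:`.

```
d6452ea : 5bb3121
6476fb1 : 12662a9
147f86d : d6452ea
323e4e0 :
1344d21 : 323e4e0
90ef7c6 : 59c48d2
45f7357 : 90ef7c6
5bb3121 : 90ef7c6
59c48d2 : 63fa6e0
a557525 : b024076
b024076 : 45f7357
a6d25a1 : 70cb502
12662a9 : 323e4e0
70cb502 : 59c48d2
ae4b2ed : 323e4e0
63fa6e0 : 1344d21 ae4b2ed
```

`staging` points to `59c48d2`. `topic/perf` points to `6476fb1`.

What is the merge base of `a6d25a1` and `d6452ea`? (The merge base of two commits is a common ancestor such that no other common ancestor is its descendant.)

Ancestors of a6d25a1: {1344d21, 323e4e0, 59c48d2, 63fa6e0, 70cb502, a6d25a1, ae4b2ed}.
Ancestors of d6452ea: {1344d21, 323e4e0, 59c48d2, 5bb3121, 63fa6e0, 90ef7c6, ae4b2ed, d6452ea}.
Common ancestors: {1344d21, 323e4e0, 59c48d2, 63fa6e0, ae4b2ed}.
Among these, 59c48d2 is not an ancestor of any other common ancestor — it is the merge base.

59c48d2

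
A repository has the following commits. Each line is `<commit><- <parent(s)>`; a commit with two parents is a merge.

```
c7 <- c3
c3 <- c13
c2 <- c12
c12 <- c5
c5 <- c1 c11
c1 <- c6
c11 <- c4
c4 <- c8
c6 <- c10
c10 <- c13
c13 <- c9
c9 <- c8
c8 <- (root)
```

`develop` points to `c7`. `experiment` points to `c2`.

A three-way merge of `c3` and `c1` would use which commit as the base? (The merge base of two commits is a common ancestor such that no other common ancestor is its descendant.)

Ancestors of c3: {c13, c3, c8, c9}.
Ancestors of c1: {c1, c10, c13, c6, c8, c9}.
Common ancestors: {c13, c8, c9}.
Among these, c13 is not an ancestor of any other common ancestor — it is the merge base.

c13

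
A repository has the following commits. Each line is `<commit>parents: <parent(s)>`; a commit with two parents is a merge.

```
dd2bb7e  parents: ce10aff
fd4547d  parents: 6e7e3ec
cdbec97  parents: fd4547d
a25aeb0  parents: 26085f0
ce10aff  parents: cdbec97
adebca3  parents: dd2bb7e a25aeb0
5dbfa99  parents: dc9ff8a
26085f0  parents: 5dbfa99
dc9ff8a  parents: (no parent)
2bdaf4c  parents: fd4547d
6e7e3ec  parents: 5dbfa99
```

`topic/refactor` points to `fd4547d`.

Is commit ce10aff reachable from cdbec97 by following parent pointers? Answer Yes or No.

No

Ancestors of cdbec97: {5dbfa99, 6e7e3ec, cdbec97, dc9ff8a, fd4547d}.
ce10aff is not in that set, so it is not an ancestor of cdbec97.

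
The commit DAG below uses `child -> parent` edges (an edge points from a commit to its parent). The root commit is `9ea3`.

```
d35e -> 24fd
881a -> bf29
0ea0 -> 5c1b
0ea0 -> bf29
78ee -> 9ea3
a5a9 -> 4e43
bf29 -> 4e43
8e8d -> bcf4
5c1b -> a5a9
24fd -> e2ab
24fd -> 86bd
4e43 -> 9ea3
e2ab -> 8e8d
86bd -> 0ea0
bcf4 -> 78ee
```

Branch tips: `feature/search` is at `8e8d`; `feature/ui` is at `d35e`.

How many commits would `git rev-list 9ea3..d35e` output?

Reachable from d35e: {0ea0, 24fd, 4e43, 5c1b, 78ee, 86bd, 8e8d, 9ea3, a5a9, bcf4, bf29, d35e, e2ab}.
Reachable from 9ea3: {9ea3}.
In d35e's history but not 9ea3's: {0ea0, 24fd, 4e43, 5c1b, 78ee, 86bd, 8e8d, a5a9, bcf4, bf29, d35e, e2ab} — 12 commits.

12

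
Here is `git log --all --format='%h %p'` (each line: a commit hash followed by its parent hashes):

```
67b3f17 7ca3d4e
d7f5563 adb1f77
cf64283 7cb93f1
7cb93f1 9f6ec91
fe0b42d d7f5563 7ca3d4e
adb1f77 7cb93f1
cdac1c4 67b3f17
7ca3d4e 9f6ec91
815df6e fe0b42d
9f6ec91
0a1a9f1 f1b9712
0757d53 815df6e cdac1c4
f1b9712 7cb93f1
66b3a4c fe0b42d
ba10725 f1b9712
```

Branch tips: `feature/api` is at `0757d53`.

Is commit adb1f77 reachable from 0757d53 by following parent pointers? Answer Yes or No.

Ancestors of 0757d53 (commits reachable by following parents): {0757d53, 67b3f17, 7ca3d4e, 7cb93f1, 815df6e, 9f6ec91, adb1f77, cdac1c4, d7f5563, fe0b42d}.
adb1f77 is in that set, so it is an ancestor of 0757d53.

Yes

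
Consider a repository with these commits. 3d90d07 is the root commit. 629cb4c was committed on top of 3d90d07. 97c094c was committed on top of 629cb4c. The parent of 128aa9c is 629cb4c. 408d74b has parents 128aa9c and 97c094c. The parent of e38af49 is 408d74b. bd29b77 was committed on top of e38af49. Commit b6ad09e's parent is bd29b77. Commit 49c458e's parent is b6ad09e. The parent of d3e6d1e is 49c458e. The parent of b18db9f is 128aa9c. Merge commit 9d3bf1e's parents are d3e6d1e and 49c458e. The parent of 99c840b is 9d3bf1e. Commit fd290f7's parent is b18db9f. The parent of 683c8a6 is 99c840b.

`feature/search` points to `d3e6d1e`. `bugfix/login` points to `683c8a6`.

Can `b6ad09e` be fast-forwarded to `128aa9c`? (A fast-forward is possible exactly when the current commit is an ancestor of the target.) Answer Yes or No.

No

A fast-forward from b6ad09e to 128aa9c is possible iff b6ad09e is an ancestor of 128aa9c.
Ancestors of 128aa9c: {128aa9c, 3d90d07, 629cb4c}.
b6ad09e is not among them, so fast-forward is not possible.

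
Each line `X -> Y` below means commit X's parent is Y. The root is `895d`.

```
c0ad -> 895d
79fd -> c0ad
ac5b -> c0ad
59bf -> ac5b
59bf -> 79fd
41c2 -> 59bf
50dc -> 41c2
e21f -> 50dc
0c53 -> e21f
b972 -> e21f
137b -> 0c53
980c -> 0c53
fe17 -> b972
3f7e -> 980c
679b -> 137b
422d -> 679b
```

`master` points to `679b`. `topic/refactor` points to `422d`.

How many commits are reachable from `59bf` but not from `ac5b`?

2

Reachable from 59bf: {59bf, 79fd, 895d, ac5b, c0ad}.
Reachable from ac5b: {895d, ac5b, c0ad}.
In 59bf's history but not ac5b's: {59bf, 79fd} — 2 commits.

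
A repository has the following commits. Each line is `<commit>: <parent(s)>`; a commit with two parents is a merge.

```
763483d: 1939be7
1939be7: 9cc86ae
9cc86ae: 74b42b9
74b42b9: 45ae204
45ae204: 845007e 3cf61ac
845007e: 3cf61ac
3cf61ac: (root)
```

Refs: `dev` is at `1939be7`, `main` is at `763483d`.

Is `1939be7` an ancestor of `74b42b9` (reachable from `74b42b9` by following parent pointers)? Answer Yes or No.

No

Ancestors of 74b42b9: {3cf61ac, 45ae204, 74b42b9, 845007e}.
1939be7 is not in that set, so it is not an ancestor of 74b42b9.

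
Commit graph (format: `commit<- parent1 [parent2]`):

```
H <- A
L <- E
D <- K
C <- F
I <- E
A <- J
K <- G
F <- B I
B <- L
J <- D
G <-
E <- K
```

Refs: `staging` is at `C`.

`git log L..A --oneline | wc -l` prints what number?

Reachable from A: {A, D, G, J, K}.
Reachable from L: {E, G, K, L}.
In A's history but not L's: {A, D, J} — 3 commits.

3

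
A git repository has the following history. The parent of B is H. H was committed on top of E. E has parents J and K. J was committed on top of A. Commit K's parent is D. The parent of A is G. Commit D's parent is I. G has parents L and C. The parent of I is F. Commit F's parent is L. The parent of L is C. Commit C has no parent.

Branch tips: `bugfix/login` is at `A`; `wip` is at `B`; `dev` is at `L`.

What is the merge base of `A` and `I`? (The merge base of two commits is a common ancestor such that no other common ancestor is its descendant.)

L

Ancestors of A: {A, C, G, L}.
Ancestors of I: {C, F, I, L}.
Common ancestors: {C, L}.
Among these, L is not an ancestor of any other common ancestor — it is the merge base.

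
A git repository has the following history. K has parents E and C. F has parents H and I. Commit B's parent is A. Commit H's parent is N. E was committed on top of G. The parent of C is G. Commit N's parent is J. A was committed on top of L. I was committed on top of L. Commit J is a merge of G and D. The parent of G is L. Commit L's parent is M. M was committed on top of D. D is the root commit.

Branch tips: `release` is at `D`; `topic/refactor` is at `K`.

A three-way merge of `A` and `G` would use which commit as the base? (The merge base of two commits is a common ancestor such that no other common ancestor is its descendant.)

L

Ancestors of A: {A, D, L, M}.
Ancestors of G: {D, G, L, M}.
Common ancestors: {D, L, M}.
Among these, L is not an ancestor of any other common ancestor — it is the merge base.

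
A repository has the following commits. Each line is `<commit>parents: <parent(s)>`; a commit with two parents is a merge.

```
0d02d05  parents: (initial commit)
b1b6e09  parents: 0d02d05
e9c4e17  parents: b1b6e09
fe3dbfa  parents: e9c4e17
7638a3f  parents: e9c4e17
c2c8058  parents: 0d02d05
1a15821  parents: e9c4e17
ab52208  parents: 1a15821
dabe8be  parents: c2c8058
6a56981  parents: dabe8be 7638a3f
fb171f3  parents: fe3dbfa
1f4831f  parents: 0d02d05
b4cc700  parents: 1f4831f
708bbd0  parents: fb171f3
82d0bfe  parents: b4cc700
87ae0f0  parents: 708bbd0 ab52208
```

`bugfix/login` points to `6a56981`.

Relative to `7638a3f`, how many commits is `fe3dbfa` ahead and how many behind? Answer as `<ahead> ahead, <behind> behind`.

Reachable from fe3dbfa: {0d02d05, b1b6e09, e9c4e17, fe3dbfa}.
Reachable from 7638a3f: {0d02d05, 7638a3f, b1b6e09, e9c4e17}.
Only in fe3dbfa's history (ahead): {fe3dbfa} — 1.
Only in 7638a3f's history (behind): {7638a3f} — 1.

1 ahead, 1 behind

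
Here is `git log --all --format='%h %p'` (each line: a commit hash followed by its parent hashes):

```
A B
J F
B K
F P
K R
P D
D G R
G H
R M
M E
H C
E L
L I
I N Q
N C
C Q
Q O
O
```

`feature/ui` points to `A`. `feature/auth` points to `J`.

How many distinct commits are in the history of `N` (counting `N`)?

Walking parent pointers from N: reachable set = {C, N, O, Q}.
That is 4 commits.

4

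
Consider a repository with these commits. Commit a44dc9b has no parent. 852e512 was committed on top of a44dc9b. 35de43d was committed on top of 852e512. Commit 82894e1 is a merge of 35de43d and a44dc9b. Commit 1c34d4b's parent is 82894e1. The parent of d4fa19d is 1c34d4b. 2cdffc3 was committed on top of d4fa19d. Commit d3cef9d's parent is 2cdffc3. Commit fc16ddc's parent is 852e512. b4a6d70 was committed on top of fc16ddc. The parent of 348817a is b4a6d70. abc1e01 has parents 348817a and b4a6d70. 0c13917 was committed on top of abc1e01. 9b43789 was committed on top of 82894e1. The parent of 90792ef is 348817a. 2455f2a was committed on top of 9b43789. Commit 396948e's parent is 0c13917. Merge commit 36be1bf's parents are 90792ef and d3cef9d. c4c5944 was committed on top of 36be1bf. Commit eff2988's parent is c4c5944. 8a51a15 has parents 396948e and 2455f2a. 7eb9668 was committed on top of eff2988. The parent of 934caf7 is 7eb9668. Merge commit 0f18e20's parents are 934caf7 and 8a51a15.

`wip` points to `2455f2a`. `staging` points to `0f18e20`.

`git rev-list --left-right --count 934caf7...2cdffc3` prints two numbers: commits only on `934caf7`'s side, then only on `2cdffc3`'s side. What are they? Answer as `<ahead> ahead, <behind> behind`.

Reachable from 934caf7: {1c34d4b, 2cdffc3, 348817a, 35de43d, 36be1bf, 7eb9668, 82894e1, 852e512, 90792ef, 934caf7, a44dc9b, b4a6d70, c4c5944, d3cef9d, d4fa19d, eff2988, fc16ddc}.
Reachable from 2cdffc3: {1c34d4b, 2cdffc3, 35de43d, 82894e1, 852e512, a44dc9b, d4fa19d}.
Only in 934caf7's history (ahead): {348817a, 36be1bf, 7eb9668, 90792ef, 934caf7, b4a6d70, c4c5944, d3cef9d, eff2988, fc16ddc} — 10.
Only in 2cdffc3's history (behind): {} — 0.

10 ahead, 0 behind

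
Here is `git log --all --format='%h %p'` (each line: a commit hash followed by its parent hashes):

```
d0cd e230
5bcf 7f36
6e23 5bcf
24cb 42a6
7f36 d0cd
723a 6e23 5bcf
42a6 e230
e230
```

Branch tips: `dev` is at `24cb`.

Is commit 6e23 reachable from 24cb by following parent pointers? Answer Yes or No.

No

Ancestors of 24cb: {24cb, 42a6, e230}.
6e23 is not in that set, so it is not an ancestor of 24cb.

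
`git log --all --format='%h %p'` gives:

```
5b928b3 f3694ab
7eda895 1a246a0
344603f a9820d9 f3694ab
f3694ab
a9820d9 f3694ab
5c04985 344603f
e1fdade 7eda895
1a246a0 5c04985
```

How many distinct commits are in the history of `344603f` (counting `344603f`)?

3

Walking parent pointers from 344603f: reachable set = {344603f, a9820d9, f3694ab}.
That is 3 commits.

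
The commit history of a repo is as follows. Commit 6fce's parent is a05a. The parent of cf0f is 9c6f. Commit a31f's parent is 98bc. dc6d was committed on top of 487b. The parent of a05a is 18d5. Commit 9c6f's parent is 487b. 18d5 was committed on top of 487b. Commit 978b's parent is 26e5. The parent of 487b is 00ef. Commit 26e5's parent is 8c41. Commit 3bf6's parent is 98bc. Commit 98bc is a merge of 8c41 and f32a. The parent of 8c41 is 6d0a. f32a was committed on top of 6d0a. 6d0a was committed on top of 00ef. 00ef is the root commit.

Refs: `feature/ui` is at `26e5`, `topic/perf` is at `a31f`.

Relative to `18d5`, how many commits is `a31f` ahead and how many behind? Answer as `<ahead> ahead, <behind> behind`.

5 ahead, 2 behind

Reachable from a31f: {00ef, 6d0a, 8c41, 98bc, a31f, f32a}.
Reachable from 18d5: {00ef, 18d5, 487b}.
Only in a31f's history (ahead): {6d0a, 8c41, 98bc, a31f, f32a} — 5.
Only in 18d5's history (behind): {18d5, 487b} — 2.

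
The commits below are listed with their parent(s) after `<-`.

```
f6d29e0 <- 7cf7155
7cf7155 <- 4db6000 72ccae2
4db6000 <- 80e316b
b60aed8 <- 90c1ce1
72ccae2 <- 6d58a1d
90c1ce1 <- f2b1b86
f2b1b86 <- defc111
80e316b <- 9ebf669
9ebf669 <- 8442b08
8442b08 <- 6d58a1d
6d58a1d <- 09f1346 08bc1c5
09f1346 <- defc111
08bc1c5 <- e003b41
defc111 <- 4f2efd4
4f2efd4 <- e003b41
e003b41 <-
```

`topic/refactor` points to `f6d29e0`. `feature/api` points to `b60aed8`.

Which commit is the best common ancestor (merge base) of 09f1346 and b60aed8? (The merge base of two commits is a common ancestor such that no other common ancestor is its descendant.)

Ancestors of 09f1346: {09f1346, 4f2efd4, defc111, e003b41}.
Ancestors of b60aed8: {4f2efd4, 90c1ce1, b60aed8, defc111, e003b41, f2b1b86}.
Common ancestors: {4f2efd4, defc111, e003b41}.
Among these, defc111 is not an ancestor of any other common ancestor — it is the merge base.

defc111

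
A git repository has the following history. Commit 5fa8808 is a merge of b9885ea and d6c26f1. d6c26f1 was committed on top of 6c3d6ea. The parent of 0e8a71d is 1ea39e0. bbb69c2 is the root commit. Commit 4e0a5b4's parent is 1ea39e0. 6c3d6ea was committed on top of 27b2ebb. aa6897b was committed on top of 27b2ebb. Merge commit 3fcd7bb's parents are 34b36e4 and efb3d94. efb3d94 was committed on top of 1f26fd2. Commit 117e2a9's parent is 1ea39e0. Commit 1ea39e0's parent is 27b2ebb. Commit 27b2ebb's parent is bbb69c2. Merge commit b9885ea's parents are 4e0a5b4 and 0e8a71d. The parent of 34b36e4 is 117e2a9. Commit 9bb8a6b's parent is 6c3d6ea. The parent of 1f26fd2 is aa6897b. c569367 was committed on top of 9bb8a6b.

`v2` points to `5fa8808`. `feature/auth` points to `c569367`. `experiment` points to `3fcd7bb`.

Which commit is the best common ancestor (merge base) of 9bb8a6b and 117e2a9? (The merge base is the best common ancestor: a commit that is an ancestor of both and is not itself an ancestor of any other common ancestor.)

Ancestors of 9bb8a6b: {27b2ebb, 6c3d6ea, 9bb8a6b, bbb69c2}.
Ancestors of 117e2a9: {117e2a9, 1ea39e0, 27b2ebb, bbb69c2}.
Common ancestors: {27b2ebb, bbb69c2}.
Among these, 27b2ebb is not an ancestor of any other common ancestor — it is the merge base.

27b2ebb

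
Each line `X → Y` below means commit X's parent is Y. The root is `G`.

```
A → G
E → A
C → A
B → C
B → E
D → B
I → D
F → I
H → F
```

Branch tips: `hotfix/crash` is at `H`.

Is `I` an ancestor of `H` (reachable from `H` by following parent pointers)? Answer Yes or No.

Ancestors of H (commits reachable by following parents): {A, B, C, D, E, F, G, H, I}.
I is in that set, so it is an ancestor of H.

Yes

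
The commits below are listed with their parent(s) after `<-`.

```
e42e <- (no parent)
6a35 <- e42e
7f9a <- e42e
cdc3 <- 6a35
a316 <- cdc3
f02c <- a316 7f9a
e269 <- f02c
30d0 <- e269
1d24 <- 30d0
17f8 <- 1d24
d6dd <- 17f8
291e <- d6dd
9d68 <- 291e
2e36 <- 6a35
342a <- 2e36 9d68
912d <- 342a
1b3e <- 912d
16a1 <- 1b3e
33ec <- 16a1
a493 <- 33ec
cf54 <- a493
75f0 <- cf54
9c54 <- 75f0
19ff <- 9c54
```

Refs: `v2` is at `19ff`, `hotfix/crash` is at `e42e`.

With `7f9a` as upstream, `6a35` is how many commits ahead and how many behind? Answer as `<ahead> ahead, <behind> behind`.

Reachable from 6a35: {6a35, e42e}.
Reachable from 7f9a: {7f9a, e42e}.
Only in 6a35's history (ahead): {6a35} — 1.
Only in 7f9a's history (behind): {7f9a} — 1.

1 ahead, 1 behind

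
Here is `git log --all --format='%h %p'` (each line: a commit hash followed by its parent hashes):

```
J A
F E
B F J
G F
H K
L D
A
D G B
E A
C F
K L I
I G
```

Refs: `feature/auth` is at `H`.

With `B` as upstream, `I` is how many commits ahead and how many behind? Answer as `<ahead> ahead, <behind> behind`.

Reachable from I: {A, E, F, G, I}.
Reachable from B: {A, B, E, F, J}.
Only in I's history (ahead): {G, I} — 2.
Only in B's history (behind): {B, J} — 2.

2 ahead, 2 behind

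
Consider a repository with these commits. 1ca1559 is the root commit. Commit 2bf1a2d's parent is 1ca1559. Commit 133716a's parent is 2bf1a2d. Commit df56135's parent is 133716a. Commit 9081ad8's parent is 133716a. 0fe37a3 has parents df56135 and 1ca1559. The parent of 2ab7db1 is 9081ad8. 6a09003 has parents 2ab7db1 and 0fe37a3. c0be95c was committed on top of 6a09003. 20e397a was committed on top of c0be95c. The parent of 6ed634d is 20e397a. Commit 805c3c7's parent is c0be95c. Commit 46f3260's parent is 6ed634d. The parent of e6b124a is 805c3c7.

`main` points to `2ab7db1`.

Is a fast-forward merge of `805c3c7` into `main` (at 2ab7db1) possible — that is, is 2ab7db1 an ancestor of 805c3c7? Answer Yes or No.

A fast-forward from 2ab7db1 to 805c3c7 is possible iff 2ab7db1 is an ancestor of 805c3c7.
Ancestors of 805c3c7: {0fe37a3, 133716a, 1ca1559, 2ab7db1, 2bf1a2d, 6a09003, 805c3c7, 9081ad8, c0be95c, df56135}.
2ab7db1 is among them, so fast-forward is possible.

Yes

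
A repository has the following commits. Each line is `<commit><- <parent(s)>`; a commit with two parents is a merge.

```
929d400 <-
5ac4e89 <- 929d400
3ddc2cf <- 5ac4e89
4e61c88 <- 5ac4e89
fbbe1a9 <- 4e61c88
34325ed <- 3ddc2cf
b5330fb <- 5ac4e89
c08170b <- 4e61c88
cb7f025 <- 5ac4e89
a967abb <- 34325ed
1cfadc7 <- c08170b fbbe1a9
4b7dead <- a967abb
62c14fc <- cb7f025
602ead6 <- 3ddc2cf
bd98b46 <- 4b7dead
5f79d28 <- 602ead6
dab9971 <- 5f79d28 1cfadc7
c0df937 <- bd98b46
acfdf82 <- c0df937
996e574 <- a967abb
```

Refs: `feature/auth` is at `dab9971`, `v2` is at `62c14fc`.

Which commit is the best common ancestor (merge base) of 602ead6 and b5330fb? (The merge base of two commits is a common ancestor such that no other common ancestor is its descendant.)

Ancestors of 602ead6: {3ddc2cf, 5ac4e89, 602ead6, 929d400}.
Ancestors of b5330fb: {5ac4e89, 929d400, b5330fb}.
Common ancestors: {5ac4e89, 929d400}.
Among these, 5ac4e89 is not an ancestor of any other common ancestor — it is the merge base.

5ac4e89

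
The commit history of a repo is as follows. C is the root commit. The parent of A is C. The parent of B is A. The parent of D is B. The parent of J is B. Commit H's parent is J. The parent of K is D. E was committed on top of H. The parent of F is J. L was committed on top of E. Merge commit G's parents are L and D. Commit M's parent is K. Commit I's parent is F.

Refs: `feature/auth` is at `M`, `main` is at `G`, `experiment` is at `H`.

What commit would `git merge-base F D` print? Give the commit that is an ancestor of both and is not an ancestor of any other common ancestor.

B

Ancestors of F: {A, B, C, F, J}.
Ancestors of D: {A, B, C, D}.
Common ancestors: {A, B, C}.
Among these, B is not an ancestor of any other common ancestor — it is the merge base.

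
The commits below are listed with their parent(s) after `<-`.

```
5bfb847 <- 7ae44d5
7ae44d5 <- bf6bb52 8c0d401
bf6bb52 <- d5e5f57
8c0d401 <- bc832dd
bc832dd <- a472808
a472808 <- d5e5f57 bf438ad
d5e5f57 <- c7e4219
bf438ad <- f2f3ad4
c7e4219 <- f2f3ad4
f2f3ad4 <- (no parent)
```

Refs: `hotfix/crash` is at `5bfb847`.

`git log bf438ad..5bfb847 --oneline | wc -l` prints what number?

Reachable from 5bfb847: {5bfb847, 7ae44d5, 8c0d401, a472808, bc832dd, bf438ad, bf6bb52, c7e4219, d5e5f57, f2f3ad4}.
Reachable from bf438ad: {bf438ad, f2f3ad4}.
In 5bfb847's history but not bf438ad's: {5bfb847, 7ae44d5, 8c0d401, a472808, bc832dd, bf6bb52, c7e4219, d5e5f57} — 8 commits.

8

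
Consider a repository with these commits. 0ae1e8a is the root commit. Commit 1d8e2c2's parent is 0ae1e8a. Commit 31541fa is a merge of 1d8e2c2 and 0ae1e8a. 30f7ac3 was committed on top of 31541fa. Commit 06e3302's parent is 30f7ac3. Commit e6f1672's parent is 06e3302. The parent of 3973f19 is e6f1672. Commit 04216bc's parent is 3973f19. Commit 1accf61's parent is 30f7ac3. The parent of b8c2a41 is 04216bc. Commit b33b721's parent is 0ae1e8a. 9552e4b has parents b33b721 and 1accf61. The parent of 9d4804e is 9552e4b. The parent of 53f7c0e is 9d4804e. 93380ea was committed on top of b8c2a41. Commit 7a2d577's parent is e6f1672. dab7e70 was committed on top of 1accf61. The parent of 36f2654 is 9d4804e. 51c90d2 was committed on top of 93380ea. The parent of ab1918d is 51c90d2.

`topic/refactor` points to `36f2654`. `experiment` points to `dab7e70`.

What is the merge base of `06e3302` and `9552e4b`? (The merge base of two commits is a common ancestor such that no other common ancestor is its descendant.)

30f7ac3

Ancestors of 06e3302: {06e3302, 0ae1e8a, 1d8e2c2, 30f7ac3, 31541fa}.
Ancestors of 9552e4b: {0ae1e8a, 1accf61, 1d8e2c2, 30f7ac3, 31541fa, 9552e4b, b33b721}.
Common ancestors: {0ae1e8a, 1d8e2c2, 30f7ac3, 31541fa}.
Among these, 30f7ac3 is not an ancestor of any other common ancestor — it is the merge base.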